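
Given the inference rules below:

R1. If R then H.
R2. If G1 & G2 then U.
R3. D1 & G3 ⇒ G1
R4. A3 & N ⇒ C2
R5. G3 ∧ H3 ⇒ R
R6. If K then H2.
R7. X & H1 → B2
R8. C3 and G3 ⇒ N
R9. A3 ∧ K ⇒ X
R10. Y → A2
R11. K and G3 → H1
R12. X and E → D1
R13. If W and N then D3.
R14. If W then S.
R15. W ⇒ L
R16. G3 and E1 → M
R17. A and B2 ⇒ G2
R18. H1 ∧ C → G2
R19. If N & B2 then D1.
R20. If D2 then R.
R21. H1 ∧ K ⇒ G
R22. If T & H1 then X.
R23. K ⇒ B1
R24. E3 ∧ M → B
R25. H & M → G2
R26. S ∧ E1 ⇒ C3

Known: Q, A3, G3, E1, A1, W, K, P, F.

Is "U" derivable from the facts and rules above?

No

Forward chaining from the given facts derives: H2, X, H1, S, L, M, G, B1, C3, B2, N, D3, D1, G1, C2.
The only rule concluding U is R2, which needs G2; that is never established.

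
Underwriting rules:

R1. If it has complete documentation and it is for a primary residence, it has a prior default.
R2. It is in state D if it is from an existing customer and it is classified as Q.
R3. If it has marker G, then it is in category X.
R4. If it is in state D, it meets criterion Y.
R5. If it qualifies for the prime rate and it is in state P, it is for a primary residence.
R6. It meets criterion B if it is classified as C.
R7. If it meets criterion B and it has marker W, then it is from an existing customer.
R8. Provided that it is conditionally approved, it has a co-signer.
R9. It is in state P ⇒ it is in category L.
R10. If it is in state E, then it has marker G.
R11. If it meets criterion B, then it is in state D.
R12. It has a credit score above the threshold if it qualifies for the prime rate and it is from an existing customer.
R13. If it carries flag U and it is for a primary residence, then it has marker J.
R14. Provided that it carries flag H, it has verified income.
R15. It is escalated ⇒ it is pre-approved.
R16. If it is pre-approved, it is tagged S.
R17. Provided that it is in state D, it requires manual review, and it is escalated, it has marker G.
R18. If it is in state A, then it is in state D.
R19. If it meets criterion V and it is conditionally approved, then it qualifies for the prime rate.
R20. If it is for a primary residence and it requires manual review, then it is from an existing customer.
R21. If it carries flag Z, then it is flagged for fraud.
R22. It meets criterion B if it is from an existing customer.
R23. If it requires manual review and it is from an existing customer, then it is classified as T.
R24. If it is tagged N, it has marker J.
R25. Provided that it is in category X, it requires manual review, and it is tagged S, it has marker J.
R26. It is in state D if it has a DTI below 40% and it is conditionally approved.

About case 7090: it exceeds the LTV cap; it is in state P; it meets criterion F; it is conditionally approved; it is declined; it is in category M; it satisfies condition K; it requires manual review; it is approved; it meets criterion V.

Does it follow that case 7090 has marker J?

No

Forward chaining from the given facts derives: has a co-signer, is in category L, qualifies for the prime rate, is for a primary residence, is from an existing customer, meets criterion B, is classified as T, is in state D, has a credit score above the threshold, meets criterion Y.
Rules concluding "it has marker J": R13 needs "it carries flag U"; R24 needs "it is tagged N"; R25 needs "it is in category X" — none of these are established.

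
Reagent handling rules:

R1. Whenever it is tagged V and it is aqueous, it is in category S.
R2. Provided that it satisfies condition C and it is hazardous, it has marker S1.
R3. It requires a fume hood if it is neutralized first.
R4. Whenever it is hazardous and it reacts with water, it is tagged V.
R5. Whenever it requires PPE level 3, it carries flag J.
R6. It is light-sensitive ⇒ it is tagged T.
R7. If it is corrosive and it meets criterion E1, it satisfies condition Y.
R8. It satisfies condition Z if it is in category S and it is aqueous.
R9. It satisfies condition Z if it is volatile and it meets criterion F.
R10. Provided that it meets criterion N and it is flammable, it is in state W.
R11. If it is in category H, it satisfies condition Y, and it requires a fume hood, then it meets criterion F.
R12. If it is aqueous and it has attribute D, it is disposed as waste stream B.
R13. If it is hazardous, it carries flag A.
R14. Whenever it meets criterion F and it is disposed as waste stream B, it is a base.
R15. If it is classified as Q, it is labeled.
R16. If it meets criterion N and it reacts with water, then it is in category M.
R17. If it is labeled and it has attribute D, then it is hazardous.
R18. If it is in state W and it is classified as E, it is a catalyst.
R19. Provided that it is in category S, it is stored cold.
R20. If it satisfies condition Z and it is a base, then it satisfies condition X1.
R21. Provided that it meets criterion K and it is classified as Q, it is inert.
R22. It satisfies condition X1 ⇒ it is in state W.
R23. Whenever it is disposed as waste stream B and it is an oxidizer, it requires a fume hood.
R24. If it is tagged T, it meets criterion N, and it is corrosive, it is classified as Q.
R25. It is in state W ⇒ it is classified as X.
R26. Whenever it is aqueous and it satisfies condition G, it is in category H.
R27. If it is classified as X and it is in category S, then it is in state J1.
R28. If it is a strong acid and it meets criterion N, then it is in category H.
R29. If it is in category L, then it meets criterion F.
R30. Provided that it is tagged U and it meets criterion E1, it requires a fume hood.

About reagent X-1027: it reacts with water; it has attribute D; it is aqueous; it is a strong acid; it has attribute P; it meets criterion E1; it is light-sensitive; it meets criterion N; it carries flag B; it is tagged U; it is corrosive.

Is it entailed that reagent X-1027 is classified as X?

Yes

By R6 (it is light-sensitive): it is tagged T.
By R7 (it is corrosive, it meets criterion E1): it satisfies condition Y.
By R12 (it is aqueous, it has attribute D): it is disposed as waste stream B.
By R24 (it is tagged T, it meets criterion N, it is corrosive): it is classified as Q.
By R28 (it is a strong acid, it meets criterion N): it is in category H.
By R30 (it is tagged U, it meets criterion E1): it requires a fume hood.
By R11 (it is in category H, it satisfies condition Y, it requires a fume hood): it meets criterion F.
By R14 (it meets criterion F, it is disposed as waste stream B): it is a base.
By R15 (it is classified as Q): it is labeled.
By R17 (it is labeled, it has attribute D): it is hazardous.
By R4 (it is hazardous, it reacts with water): it is tagged V.
By R1 (it is tagged V, it is aqueous): it is in category S.
By R8 (it is in category S, it is aqueous): it satisfies condition Z.
By R20 (it satisfies condition Z, it is a base): it satisfies condition X1.
By R22 (it satisfies condition X1): it is in state W.
By R25 (it is in state W): it is classified as X.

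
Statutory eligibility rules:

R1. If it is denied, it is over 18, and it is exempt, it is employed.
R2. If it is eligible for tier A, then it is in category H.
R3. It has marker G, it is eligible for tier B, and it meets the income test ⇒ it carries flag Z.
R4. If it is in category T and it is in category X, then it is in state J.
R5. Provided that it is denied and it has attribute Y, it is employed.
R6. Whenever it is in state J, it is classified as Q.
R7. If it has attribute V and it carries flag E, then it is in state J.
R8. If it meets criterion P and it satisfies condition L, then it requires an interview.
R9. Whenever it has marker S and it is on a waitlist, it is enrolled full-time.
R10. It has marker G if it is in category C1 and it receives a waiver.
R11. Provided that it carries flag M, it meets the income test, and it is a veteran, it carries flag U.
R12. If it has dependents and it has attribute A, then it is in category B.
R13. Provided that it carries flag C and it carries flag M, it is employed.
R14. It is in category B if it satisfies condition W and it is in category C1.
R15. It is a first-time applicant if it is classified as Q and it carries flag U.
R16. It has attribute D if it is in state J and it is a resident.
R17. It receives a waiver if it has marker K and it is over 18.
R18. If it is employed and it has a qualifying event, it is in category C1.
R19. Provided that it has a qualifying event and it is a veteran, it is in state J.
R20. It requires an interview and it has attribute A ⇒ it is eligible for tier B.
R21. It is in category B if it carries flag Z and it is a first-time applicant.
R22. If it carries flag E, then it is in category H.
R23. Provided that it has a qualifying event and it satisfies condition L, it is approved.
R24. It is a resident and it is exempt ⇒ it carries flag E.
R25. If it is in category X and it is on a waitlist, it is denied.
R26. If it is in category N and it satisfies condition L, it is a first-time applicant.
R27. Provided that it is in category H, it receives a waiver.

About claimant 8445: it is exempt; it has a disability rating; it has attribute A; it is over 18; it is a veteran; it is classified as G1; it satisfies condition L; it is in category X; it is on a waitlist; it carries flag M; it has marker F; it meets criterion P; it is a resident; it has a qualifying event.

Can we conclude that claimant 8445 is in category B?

Forward chaining from the given facts derives: requires an interview, is in state J, is eligible for tier B, is approved, carries flag E, is denied, is employed, is classified as Q, has attribute D, is in category C1, is in category H, receives a waiver, has marker G.
Rules concluding "it is in category B": R12 needs "it has dependents"; R14 needs "it satisfies condition W"; R21 needs "it carries flag Z" — none of these are established.

No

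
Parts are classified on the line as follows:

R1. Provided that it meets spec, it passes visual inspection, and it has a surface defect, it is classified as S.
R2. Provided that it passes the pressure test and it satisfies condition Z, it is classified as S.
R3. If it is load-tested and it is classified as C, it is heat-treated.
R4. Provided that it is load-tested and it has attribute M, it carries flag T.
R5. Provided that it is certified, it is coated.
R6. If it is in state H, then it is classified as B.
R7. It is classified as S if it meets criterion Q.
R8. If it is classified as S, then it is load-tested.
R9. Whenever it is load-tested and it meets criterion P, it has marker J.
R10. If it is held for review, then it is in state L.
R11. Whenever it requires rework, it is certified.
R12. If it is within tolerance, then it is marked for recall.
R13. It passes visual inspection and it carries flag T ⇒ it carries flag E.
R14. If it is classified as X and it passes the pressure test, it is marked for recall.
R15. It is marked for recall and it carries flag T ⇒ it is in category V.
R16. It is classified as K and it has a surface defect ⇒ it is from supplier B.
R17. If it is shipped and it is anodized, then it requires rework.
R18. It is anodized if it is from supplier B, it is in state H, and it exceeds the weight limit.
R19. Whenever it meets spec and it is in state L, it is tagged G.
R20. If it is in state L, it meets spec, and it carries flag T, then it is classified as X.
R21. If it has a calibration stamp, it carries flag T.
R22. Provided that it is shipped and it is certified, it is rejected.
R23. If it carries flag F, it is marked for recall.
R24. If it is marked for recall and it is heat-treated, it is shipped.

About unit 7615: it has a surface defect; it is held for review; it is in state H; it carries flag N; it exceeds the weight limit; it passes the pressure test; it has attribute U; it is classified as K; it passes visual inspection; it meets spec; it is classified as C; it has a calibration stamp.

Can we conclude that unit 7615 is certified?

Yes

By R1 (it meets spec, it passes visual inspection, it has a surface defect): it is classified as S.
By R8 (it is classified as S): it is load-tested.
By R10 (it is held for review): it is in state L.
By R16 (it is classified as K, it has a surface defect): it is from supplier B.
By R18 (it is from supplier B, it is in state H, it exceeds the weight limit): it is anodized.
By R21 (it has a calibration stamp): it carries flag T.
By R3 (it is load-tested, it is classified as C): it is heat-treated.
By R20 (it is in state L, it meets spec, it carries flag T): it is classified as X.
By R14 (it is classified as X, it passes the pressure test): it is marked for recall.
By R24 (it is marked for recall, it is heat-treated): it is shipped.
By R17 (it is shipped, it is anodized): it requires rework.
By R11 (it requires rework): it is certified.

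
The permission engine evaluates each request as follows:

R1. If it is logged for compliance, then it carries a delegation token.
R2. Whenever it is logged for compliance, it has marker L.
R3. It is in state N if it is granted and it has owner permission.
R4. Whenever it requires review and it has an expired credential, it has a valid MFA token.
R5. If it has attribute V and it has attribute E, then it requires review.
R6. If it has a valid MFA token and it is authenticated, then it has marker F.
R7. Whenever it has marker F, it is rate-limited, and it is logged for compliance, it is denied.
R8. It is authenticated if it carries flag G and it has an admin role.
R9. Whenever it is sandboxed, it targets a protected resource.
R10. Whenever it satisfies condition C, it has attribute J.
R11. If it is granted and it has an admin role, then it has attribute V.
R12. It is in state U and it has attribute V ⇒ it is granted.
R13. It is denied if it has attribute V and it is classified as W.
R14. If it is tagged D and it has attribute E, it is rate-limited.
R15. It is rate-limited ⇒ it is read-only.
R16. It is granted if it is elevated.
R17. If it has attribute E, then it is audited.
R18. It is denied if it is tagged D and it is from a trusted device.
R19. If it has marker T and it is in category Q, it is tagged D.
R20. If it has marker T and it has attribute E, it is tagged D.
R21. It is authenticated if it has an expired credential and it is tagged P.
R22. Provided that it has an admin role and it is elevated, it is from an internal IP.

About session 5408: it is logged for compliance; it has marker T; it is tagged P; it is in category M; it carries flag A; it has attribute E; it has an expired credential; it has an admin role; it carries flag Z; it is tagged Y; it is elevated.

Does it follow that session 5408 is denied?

By R16 (it is elevated): it is granted.
By R20 (it has marker T, it has attribute E): it is tagged D.
By R21 (it has an expired credential, it is tagged P): it is authenticated.
By R11 (it is granted, it has an admin role): it has attribute V.
By R14 (it is tagged D, it has attribute E): it is rate-limited.
By R5 (it has attribute V, it has attribute E): it requires review.
By R4 (it requires review, it has an expired credential): it has a valid MFA token.
By R6 (it has a valid MFA token, it is authenticated): it has marker F.
By R7 (it has marker F, it is rate-limited, it is logged for compliance): it is denied.

Yes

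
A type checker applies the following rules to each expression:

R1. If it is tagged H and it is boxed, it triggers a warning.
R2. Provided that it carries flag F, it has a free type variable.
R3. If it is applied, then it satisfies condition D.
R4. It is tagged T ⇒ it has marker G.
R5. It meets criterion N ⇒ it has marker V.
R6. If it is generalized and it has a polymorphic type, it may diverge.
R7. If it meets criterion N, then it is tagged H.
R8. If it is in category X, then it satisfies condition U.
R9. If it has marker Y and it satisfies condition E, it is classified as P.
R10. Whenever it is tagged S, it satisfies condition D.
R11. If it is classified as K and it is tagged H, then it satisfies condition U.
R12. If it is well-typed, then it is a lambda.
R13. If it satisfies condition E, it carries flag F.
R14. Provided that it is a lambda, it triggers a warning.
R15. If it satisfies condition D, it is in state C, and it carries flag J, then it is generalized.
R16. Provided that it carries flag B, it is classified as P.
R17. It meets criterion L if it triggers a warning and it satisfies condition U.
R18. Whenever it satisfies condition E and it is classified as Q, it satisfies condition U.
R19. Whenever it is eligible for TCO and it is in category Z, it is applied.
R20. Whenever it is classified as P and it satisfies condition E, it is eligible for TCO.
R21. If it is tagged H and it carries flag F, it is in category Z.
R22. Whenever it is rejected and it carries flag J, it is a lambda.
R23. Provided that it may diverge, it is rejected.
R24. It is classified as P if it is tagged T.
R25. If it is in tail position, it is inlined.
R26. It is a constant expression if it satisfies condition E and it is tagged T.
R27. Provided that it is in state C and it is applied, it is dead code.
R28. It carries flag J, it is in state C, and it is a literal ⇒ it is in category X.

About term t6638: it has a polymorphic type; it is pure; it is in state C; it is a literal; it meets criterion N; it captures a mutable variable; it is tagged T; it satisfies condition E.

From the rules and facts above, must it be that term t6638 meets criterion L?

No

Forward chaining from the given facts derives: has marker G, has marker V, is tagged H, carries flag F, is in category Z, is classified as P, is a constant expression, has a free type variable, is eligible for TCO, is applied, is dead code, satisfies condition D.
The only rule concluding "it meets criterion L" is R17, which needs "it triggers a warning"; that is never established.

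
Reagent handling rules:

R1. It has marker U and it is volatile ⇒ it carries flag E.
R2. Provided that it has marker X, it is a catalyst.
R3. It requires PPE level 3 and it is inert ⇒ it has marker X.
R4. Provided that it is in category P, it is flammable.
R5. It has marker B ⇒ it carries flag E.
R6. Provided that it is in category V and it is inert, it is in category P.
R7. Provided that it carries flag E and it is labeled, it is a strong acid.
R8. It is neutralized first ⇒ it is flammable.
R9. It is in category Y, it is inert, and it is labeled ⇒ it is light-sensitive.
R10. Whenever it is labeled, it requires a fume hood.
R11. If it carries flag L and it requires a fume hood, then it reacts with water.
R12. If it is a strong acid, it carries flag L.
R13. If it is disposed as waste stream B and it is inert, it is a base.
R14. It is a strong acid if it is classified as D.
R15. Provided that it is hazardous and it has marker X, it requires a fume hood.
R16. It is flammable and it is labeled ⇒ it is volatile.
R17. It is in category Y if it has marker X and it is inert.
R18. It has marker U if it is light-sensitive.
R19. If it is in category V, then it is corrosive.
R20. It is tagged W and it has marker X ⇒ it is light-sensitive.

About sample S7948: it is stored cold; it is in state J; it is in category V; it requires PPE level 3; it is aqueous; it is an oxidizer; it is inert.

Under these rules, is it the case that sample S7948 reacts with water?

No

Forward chaining from the given facts derives: has marker X, is in category P, is in category Y, is corrosive, is a catalyst, is flammable.
The only rule concluding "it reacts with water" is R11, which needs "it carries flag L"; that is never established.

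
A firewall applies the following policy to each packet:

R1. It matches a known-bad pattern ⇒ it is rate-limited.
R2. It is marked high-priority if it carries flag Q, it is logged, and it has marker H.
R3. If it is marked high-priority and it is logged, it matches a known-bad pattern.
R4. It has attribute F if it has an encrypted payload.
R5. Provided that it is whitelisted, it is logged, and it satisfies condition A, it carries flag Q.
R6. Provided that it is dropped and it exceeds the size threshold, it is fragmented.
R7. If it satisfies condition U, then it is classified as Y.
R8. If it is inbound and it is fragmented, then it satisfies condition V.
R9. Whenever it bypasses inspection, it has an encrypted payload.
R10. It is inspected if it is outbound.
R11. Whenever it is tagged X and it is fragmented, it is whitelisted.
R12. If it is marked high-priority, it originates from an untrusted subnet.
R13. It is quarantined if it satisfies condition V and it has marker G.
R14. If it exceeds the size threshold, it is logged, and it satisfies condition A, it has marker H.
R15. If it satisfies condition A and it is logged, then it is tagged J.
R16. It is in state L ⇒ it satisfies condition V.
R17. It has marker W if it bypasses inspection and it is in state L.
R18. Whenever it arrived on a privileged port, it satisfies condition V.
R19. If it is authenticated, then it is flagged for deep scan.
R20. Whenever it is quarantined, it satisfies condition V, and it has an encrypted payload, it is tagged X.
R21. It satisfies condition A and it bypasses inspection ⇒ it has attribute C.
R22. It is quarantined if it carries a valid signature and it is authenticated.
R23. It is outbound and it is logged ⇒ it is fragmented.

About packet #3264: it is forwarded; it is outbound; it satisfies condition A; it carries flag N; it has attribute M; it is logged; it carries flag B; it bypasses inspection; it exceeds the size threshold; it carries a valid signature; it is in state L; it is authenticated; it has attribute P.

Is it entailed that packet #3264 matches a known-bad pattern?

By R9 (it bypasses inspection): it has an encrypted payload.
By R14 (it exceeds the size threshold, it is logged, it satisfies condition A): it has marker H.
By R16 (it is in state L): it satisfies condition V.
By R22 (it carries a valid signature, it is authenticated): it is quarantined.
By R23 (it is outbound, it is logged): it is fragmented.
By R20 (it is quarantined, it satisfies condition V, it has an encrypted payload): it is tagged X.
By R11 (it is tagged X, it is fragmented): it is whitelisted.
By R5 (it is whitelisted, it is logged, it satisfies condition A): it carries flag Q.
By R2 (it carries flag Q, it is logged, it has marker H): it is marked high-priority.
By R3 (it is marked high-priority, it is logged): it matches a known-bad pattern.

Yes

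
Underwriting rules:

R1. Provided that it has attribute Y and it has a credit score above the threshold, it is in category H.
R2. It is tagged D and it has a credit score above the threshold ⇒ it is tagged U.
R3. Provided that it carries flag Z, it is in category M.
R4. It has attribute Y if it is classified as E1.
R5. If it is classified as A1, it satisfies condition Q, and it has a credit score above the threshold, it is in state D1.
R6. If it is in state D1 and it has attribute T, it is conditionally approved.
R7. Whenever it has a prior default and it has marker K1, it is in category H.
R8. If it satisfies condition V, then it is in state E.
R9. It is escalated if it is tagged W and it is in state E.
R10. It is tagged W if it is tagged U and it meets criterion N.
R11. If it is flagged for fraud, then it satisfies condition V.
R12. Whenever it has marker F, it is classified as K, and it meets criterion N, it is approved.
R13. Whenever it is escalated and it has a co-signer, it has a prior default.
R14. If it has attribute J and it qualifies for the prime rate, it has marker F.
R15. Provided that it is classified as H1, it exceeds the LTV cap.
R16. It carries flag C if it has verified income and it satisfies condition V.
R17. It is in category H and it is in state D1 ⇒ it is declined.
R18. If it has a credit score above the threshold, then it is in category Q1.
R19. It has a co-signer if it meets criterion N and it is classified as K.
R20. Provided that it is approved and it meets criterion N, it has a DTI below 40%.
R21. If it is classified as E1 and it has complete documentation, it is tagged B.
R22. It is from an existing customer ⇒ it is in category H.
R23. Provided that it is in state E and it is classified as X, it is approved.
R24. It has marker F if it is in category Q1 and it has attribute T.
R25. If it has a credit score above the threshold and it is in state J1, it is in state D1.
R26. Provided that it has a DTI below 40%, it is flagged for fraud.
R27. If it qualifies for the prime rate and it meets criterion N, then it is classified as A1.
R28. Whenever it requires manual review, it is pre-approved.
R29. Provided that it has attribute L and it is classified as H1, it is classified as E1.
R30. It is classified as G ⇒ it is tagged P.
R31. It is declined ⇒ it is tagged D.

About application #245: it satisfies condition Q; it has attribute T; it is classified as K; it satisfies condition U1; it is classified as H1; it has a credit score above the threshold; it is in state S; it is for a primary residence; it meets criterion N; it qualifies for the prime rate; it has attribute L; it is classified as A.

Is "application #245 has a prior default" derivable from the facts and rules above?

By R18 (it has a credit score above the threshold): it is in category Q1.
By R19 (it meets criterion N, it is classified as K): it has a co-signer.
By R24 (it is in category Q1, it has attribute T): it has marker F.
By R27 (it qualifies for the prime rate, it meets criterion N): it is classified as A1.
By R29 (it has attribute L, it is classified as H1): it is classified as E1.
By R4 (it is classified as E1): it has attribute Y.
By R5 (it is classified as A1, it satisfies condition Q, it has a credit score above the threshold): it is in state D1.
By R12 (it has marker F, it is classified as K, it meets criterion N): it is approved.
By R20 (it is approved, it meets criterion N): it has a DTI below 40%.
By R26 (it has a DTI below 40%): it is flagged for fraud.
By R1 (it has attribute Y, it has a credit score above the threshold): it is in category H.
By R11 (it is flagged for fraud): it satisfies condition V.
By R17 (it is in category H, it is in state D1): it is declined.
By R31 (it is declined): it is tagged D.
By R2 (it is tagged D, it has a credit score above the threshold): it is tagged U.
By R8 (it satisfies condition V): it is in state E.
By R10 (it is tagged U, it meets criterion N): it is tagged W.
By R9 (it is tagged W, it is in state E): it is escalated.
By R13 (it is escalated, it has a co-signer): it has a prior default.

Yes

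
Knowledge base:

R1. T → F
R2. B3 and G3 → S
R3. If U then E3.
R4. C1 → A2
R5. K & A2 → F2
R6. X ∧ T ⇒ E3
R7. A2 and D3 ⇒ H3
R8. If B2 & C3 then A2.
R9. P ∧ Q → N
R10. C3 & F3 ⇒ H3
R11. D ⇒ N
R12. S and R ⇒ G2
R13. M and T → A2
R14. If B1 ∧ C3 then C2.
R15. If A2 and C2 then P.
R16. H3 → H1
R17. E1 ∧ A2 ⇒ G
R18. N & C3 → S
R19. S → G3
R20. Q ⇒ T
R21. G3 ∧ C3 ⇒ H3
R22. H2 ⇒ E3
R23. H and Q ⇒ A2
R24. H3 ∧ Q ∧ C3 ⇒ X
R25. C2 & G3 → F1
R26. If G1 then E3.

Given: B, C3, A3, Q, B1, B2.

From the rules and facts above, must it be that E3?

Yes

A2  (by R8: B2, C3)
C2  (by R14: B1, C3)
P  (by R15: A2, C2)
T  (by R20: Q)
N  (by R9: P, Q)
S  (by R18: N, C3)
G3  (by R19: S)
H3  (by R21: G3, C3)
X  (by R24: H3, Q, C3)
E3  (by R6: X, T)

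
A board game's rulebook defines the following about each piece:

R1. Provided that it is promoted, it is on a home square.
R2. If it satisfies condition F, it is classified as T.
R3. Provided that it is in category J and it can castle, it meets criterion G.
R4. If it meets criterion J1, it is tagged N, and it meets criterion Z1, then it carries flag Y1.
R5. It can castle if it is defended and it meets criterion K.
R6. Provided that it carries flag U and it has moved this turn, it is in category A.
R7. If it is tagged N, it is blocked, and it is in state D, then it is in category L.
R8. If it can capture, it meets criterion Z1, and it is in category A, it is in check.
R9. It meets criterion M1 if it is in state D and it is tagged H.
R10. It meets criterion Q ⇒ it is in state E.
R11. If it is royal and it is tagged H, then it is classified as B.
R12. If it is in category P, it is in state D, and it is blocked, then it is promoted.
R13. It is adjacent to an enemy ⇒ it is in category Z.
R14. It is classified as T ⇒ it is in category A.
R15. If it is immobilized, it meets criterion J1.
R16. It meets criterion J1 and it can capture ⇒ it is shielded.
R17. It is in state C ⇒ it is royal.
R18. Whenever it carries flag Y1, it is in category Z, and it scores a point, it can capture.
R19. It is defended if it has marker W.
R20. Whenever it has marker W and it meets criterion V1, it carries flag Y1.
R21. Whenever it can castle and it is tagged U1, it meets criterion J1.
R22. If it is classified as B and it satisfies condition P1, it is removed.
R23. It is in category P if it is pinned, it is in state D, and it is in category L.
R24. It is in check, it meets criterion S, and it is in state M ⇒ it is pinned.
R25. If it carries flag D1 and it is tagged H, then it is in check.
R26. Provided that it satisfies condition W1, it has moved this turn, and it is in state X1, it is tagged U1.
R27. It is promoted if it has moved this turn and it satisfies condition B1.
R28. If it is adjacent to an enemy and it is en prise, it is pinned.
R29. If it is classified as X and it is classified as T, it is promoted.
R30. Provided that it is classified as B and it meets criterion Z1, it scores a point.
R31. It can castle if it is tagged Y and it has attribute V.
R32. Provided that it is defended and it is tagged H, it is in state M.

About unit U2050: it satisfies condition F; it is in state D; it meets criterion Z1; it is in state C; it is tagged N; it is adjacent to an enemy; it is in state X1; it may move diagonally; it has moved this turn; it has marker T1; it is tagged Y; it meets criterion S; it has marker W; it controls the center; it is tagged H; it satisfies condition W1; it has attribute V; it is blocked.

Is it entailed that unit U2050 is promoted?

Yes

By R2 (it satisfies condition F): it is classified as T.
By R7 (it is tagged N, it is blocked, it is in state D): it is in category L.
By R13 (it is adjacent to an enemy): it is in category Z.
By R14 (it is classified as T): it is in category A.
By R17 (it is in state C): it is royal.
By R19 (it has marker W): it is defended.
By R26 (it satisfies condition W1, it has moved this turn, it is in state X1): it is tagged U1.
By R31 (it is tagged Y, it has attribute V): it can castle.
By R32 (it is defended, it is tagged H): it is in state M.
By R11 (it is royal, it is tagged H): it is classified as B.
By R21 (it can castle, it is tagged U1): it meets criterion J1.
By R30 (it is classified as B, it meets criterion Z1): it scores a point.
By R4 (it meets criterion J1, it is tagged N, it meets criterion Z1): it carries flag Y1.
By R18 (it carries flag Y1, it is in category Z, it scores a point): it can capture.
By R8 (it can capture, it meets criterion Z1, it is in category A): it is in check.
By R24 (it is in check, it meets criterion S, it is in state M): it is pinned.
By R23 (it is pinned, it is in state D, it is in category L): it is in category P.
By R12 (it is in category P, it is in state D, it is blocked): it is promoted.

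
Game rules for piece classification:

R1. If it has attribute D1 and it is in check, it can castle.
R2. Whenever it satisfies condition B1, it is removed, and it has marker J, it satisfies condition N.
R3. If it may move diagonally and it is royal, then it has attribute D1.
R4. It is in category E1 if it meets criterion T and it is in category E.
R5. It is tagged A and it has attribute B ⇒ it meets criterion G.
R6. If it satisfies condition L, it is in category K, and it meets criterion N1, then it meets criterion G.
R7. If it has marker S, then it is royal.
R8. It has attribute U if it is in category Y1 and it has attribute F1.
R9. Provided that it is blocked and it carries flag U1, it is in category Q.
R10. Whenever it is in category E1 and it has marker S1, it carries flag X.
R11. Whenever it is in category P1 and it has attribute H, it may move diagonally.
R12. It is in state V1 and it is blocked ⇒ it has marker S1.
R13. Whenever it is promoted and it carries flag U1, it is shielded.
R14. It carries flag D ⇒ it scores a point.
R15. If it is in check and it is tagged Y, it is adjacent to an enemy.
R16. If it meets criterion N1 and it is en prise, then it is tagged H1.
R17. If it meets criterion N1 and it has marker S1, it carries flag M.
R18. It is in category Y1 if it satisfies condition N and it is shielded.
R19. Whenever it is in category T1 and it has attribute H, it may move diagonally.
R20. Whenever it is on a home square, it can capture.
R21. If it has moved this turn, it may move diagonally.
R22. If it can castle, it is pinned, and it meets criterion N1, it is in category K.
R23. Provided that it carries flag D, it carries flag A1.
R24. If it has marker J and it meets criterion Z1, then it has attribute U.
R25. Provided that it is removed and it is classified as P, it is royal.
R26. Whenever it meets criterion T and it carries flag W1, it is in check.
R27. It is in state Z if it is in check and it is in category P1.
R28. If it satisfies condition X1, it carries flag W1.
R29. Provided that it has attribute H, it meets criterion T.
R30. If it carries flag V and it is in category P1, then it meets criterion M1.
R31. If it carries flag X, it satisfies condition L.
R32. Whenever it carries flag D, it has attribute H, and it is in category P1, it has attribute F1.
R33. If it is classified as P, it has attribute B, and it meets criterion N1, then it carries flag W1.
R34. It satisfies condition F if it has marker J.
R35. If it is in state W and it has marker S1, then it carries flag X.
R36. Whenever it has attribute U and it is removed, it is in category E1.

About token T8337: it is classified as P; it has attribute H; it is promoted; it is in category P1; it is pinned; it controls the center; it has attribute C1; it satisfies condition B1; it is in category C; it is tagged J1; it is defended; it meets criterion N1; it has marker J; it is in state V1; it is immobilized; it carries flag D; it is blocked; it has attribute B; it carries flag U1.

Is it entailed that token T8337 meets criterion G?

No

Forward chaining from the given facts derives: is in category Q, may move diagonally, has marker S1, is shielded, scores a point, carries flag M, carries flag A1, meets criterion T, has attribute F1, carries flag W1, satisfies condition F, is in check, is in state Z.
Rules concluding "it meets criterion G": R5 needs "it is tagged A"; R6 needs "it satisfies condition L" — none of these are established.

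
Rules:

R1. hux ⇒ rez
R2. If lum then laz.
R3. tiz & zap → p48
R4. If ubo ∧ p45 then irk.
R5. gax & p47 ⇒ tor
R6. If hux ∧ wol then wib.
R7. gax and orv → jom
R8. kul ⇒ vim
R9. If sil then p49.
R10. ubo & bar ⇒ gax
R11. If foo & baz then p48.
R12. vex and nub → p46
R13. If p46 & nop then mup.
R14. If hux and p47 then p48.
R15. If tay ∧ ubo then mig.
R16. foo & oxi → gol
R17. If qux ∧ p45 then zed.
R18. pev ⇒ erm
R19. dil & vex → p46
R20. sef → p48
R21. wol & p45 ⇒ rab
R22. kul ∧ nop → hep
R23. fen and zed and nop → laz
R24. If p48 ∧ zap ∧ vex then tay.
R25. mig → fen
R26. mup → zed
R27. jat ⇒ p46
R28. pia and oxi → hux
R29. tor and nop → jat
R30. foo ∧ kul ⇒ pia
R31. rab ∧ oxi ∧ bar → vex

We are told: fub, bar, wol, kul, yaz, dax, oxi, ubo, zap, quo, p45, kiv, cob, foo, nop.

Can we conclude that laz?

No

Forward chaining from the given facts derives: irk, vim, gax, gol, rab, hep, pia, vex, hux, rez, wib.
Rules concluding laz: R2 needs lum; R23 needs fen — none of these are established.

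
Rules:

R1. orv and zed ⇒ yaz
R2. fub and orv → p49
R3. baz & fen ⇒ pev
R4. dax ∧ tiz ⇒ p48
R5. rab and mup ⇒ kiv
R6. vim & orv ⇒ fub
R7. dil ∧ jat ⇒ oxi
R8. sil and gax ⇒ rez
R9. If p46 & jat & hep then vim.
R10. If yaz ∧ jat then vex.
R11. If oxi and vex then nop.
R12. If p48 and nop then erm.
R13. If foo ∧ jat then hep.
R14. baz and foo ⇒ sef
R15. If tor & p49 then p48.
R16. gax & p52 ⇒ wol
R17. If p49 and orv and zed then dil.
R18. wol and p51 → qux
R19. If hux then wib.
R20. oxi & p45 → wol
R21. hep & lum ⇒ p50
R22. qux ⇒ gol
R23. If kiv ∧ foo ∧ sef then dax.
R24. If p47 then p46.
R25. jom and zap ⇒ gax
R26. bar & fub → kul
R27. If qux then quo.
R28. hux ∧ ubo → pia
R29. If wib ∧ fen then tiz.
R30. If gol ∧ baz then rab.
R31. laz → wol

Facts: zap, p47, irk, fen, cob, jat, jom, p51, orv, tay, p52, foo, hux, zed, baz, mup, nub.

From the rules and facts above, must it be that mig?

No

Forward chaining from the given facts derives: yaz, pev, vex, hep, sef, wib, p46, gax, tiz, vim, wol, qux, gol, quo, rab, kiv, fub, dax, p49, p48, dil, oxi, nop, erm.
No rule has mig as its conclusion, and it is not among the given facts.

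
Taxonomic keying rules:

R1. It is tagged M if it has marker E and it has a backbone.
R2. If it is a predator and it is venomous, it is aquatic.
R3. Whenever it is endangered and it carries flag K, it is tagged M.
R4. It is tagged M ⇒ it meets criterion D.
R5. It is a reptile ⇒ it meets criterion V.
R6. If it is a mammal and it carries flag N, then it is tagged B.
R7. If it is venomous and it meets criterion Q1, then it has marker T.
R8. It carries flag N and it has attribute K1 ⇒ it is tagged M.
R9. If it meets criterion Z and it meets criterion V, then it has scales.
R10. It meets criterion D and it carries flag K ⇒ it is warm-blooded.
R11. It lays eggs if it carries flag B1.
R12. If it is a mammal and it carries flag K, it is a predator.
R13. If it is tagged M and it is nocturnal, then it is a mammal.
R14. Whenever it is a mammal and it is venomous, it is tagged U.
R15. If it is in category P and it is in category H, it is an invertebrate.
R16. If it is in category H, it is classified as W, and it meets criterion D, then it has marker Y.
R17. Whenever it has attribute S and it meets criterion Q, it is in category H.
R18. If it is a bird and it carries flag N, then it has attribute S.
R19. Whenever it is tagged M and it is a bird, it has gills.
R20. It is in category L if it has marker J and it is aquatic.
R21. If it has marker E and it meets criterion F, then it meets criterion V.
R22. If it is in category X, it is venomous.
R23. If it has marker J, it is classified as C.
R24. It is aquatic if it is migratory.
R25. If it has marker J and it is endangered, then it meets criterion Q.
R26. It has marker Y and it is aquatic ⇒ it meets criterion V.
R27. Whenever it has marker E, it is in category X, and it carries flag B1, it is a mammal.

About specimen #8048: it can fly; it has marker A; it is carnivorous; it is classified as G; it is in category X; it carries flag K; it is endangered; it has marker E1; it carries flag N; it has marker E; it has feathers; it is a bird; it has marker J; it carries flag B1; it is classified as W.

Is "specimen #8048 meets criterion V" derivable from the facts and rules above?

Yes

By R3 (it is endangered, it carries flag K): it is tagged M.
By R4 (it is tagged M): it meets criterion D.
By R18 (it is a bird, it carries flag N): it has attribute S.
By R22 (it is in category X): it is venomous.
By R25 (it has marker J, it is endangered): it meets criterion Q.
By R27 (it has marker E, it is in category X, it carries flag B1): it is a mammal.
By R12 (it is a mammal, it carries flag K): it is a predator.
By R17 (it has attribute S, it meets criterion Q): it is in category H.
By R2 (it is a predator, it is venomous): it is aquatic.
By R16 (it is in category H, it is classified as W, it meets criterion D): it has marker Y.
By R26 (it has marker Y, it is aquatic): it meets criterion V.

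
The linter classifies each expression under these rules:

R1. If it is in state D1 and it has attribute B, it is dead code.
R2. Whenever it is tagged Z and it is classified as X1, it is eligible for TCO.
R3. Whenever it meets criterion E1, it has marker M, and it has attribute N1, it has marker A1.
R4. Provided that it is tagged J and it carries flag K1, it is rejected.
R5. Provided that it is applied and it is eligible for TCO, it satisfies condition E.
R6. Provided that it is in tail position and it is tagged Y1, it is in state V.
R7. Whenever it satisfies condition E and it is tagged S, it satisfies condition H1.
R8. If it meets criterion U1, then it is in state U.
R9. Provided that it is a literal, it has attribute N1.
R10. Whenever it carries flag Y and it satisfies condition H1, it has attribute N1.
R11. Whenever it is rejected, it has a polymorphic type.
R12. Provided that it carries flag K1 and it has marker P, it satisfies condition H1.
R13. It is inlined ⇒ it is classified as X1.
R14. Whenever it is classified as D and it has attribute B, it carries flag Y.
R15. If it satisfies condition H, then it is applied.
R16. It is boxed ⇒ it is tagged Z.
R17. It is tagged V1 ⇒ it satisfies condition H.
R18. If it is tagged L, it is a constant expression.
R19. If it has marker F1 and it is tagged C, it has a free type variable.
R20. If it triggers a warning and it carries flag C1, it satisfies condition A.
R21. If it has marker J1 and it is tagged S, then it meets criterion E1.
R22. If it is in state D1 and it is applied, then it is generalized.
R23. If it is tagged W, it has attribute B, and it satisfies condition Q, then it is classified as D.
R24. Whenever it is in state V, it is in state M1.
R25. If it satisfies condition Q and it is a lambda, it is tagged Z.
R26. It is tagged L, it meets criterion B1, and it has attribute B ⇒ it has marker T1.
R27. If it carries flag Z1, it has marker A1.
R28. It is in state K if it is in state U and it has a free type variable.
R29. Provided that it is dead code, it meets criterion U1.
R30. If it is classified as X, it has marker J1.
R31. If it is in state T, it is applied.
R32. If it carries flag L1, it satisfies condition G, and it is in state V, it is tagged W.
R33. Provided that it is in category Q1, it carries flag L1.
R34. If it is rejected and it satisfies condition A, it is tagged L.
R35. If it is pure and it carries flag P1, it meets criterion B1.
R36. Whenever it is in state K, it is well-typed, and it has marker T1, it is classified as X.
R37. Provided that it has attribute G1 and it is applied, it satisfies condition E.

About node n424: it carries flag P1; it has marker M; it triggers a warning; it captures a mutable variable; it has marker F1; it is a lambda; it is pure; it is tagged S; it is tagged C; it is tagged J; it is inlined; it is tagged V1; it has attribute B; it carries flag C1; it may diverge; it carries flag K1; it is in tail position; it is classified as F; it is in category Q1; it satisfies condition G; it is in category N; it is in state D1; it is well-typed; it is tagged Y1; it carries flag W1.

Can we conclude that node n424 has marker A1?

Forward chaining from the given facts derives: is dead code, is rejected, is in state V, has a polymorphic type, is classified as X1, satisfies condition H, has a free type variable, satisfies condition A, is in state M1, meets criterion U1, carries flag L1, is tagged L, meets criterion B1, is in state U, is applied, is a constant expression, is generalized, has marker T1, is in state K, is tagged W, is classified as X, has marker J1, meets criterion E1.
Rules concluding "it has marker A1": R3 needs "it has attribute N1"; R27 needs "it carries flag Z1" — none of these are established.

No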